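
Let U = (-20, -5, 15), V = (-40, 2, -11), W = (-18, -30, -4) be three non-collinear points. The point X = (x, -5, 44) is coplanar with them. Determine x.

A normal to the plane is n = UV × UW = (-783, -432, 486).
X lies in the plane iff n · UX = 0.
This gives (-783)x + (-1566) = 0, so x = -2.

-2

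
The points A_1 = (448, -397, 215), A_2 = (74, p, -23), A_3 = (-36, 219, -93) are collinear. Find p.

79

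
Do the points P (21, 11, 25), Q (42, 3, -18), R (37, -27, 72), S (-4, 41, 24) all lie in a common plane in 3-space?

No

A normal to the plane through P, Q, R is n = PQ × PR = (-2010, -1675, -670).
The plane has equation n·X = -77385. For S: n·S = -76715.
-76715 ≠ -77385, so S is off the plane.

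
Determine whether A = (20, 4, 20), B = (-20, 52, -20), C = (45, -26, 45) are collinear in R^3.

AB = (-40, 48, -40), AC = (25, -30, 25).
AB × AC = (0, 0, 0).
The cross product vanishes, so the three points are collinear.

Yes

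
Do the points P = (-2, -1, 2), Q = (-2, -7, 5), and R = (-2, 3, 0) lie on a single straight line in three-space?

PQ = (0, -6, 3), PR = (0, 4, -2).
Each component of PR is -2/3 times the corresponding component of PQ, so PR = -2/3·PQ and the points are collinear.

Yes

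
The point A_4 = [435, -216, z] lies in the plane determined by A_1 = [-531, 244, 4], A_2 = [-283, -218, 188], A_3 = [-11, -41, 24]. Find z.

A normal to the plane is n = A_1A_2 × A_1A_3 = (43200, 90720, 169560).
A_4 lies in the plane iff n · A_1A_4 = 0.
This gives (169560)z + (-678240) = 0, so z = 4.

4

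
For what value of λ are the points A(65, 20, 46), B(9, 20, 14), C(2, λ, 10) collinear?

Direction AB = (-56, 0, -32). From the x-coordinate of C, the parameter along the line is τ = (2 − 65)/(-56) = 9/8.
Then λ = 20 + 9/8·(0) = 20.

20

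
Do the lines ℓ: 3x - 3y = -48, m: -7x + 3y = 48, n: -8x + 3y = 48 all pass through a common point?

Intersecting ℓ and m: solving the 2×2 system gives (x, y) = (0, 16).
Substitute into n: (-8)(0) + (3)(16) = 48.
This equals 48, so (0, 16) lies on all three lines and they are concurrent.

Yes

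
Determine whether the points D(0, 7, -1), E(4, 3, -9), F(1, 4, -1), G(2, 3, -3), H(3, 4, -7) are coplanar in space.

The plane through D, E, F has normal n = DE × DF = (-24, -8, -8) and equation n·P = -48.
Checking the remaining points: n·G = -48, n·H = -48.
All equal -48, so all 5 points lie in one plane.

Yes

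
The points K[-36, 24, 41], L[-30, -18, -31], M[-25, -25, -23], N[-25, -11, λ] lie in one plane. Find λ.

11

Normal to plane KLM: n = (-840, -408, 168); plane equation n·P = 27336.
Requiring n·N = 27336: (168)λ + (25488) = 27336.
So λ = 11.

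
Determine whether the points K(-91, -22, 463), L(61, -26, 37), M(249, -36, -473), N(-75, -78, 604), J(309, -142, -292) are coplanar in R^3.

Yes

The plane through K, L, M has normal n = KL × KM = (-2220, -2568, -768) and equation n·P = -97068.
Checking the remaining points: n·N = -97068, n·J = -97068.
All equal -97068, so all 5 points lie in one plane.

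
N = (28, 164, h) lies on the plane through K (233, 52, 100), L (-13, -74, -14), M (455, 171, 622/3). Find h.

563/3

The plane through K, L, M has equation 42x + 1096y − 1302z = -63422.
Substituting N: (-1302)h + (180920) = -63422, so h = 563/3.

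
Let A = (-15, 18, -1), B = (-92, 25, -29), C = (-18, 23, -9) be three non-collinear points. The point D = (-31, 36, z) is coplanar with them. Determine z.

-31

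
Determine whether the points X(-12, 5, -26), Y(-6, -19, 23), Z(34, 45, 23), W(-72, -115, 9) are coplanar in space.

Yes

The four points are coplanar iff the 3×3 determinant with rows XY, XZ, XW is zero.
Rows: (6, -24, 49), (46, 40, 49), (-60, -120, 35).
Expanding along the first row: (6)(7280) − (-24)(4550) + (49)(-3120) = 0.
Zero determinant ⇒ coplanar.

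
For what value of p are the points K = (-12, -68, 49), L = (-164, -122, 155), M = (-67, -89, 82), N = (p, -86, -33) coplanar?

Coplanarity ⇔ det[KL; KM; KN] = 0.
Expanding, this is linear in p: (444)p + (1776) = 0.
So p = -4.

-4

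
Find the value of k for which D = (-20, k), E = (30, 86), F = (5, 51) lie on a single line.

Collinearity: (D − E) must be parallel to (F − E) = (-25, -35).
Cross-multiplying the components: (k − 86)·(-25) = (-50)·(-35).
Solving gives k = 16.

16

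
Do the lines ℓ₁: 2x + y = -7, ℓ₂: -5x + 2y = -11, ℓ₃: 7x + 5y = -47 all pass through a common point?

No

Intersecting ℓ₁ and ℓ₂: solving the 2×2 system gives (x, y) = (-1/3, -19/3).
Substitute into ℓ₃: (7)(-1/3) + (5)(-19/3) = -34.
But ℓ₃ requires -47 ≠ -34, so the three lines have no common point.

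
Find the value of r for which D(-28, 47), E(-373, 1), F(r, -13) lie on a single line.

-478

The three points are collinear iff det[DE; DF] = 0.
This determinant is linear in r: (46)r + (21988) = 0, so r = -478.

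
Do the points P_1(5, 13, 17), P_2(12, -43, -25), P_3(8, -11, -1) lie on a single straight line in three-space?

Yes

P_1P_2 = (7, -56, -42), P_1P_3 = (3, -24, -18).
Each component of P_1P_3 is 3/7 times the corresponding component of P_1P_2, so P_1P_3 = 3/7·P_1P_2 and the points are collinear.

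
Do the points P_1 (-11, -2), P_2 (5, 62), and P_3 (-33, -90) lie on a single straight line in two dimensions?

Yes

P_1P_2 = (16, 64), P_1P_3 = (-22, -88).
Twice the signed area of △P_1P_2P_3 is (16)(-88) − (64)(-22) = 0.
The triangle is degenerate (zero area), so the points are collinear.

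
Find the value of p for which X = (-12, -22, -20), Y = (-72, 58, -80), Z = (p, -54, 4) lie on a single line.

12

Direction XY = (-60, 80, -60). From the y-coordinate of Z, the parameter along the line is τ = (-54 − (-22))/80 = -2/5.
Then p = (-12) + (-2/5)·(-60) = 12.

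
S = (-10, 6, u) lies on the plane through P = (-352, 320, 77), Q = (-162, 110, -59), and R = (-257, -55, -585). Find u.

-27

Coplanarity requires PQ · (PR × PS) = 0.
PQ = (190, -210, -136), PR = (95, -375, -662); the triple product is linear in u with coefficient -51300 and constant term -1385100.
Setting it to zero: u = -27.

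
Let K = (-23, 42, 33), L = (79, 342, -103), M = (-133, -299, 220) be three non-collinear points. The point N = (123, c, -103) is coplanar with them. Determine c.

A normal to the plane is n = KL × KM = (9724, -4114, -1782).
N lies in the plane iff n · KN = 0.
This gives (-4114)c + (1834844) = 0, so c = 446.

446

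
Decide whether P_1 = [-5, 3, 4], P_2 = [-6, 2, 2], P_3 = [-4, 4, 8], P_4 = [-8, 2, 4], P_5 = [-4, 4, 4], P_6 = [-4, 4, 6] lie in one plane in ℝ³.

The plane through P_1, P_2, P_3 has normal n = P_1P_2 × P_1P_3 = (-2, 2, 0) and equation n·P = 16.
Checking the remaining points: n·P_4 = 20, n·P_5 = 16, n·P_6 = 16.
Since n·P_4 = 20 ≠ 16, P_4 is off the plane and the points are not all coplanar.

No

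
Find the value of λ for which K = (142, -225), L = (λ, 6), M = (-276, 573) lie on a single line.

Collinearity: (L − K) must be parallel to (M − K) = (-418, 798).
Cross-multiplying the components: (λ − 142)·(798) = (231)·(-418).
Solving gives λ = 21.

21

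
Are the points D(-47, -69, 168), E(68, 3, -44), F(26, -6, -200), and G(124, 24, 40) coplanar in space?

No

With D as base: DE = (115, 72, -212), DF = (73, 63, -368), DG = (171, 93, -128).
DF × DG = (26160, -53584, -3984).
DE · (DF × DG) = -5040.
Since -5040 ≠ 0, the four points are not coplanar.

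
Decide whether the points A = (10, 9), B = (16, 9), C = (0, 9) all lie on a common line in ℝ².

Yes

AB = (6, 0), AC = (-10, 0).
det[AB; AC] = (6)(0) − (0)(-10) = 0.
The determinant is zero, so the points are collinear.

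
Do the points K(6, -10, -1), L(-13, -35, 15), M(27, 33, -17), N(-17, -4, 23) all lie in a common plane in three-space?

No

With K as base: KL = (-19, -25, 16), KM = (21, 43, -16), KN = (-23, 6, 24).
KM × KN = (1128, -136, 1115).
KL · (KM × KN) = -192.
Since -192 ≠ 0, the four points are not coplanar.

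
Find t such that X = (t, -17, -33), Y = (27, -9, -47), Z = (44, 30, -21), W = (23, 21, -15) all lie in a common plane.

-4

Coplanarity ⇔ det[XY; XZ; XW] = 0.
Expanding, this is linear in t: (-468)t + (-1872) = 0.
So t = -4.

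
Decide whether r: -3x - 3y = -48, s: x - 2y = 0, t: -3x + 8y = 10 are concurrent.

Intersecting r and s: solving the 2×2 system gives (x, y) = (32/3, 16/3).
Substitute into t: (-3)(32/3) + (8)(16/3) = 32/3.
But t requires 10 ≠ 32/3, so the three lines have no common point.

No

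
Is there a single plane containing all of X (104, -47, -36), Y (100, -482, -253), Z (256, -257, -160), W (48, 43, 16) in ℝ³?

Yes

A normal to the plane through X, Y, Z is n = XY × XZ = (8370, -33480, 66960).
The plane has equation n·P = 33480. For W: n·W = 33480.
Equal, so W lies in the plane and all four are coplanar.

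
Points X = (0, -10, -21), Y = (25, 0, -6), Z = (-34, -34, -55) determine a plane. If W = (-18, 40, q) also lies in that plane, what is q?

Coplanarity requires XY · (XZ × XW) = 0.
XY = (25, 10, 15), XZ = (-34, -24, -34); the triple product is linear in q with coefficient -260 and constant term 11180.
Setting it to zero: q = 43.

43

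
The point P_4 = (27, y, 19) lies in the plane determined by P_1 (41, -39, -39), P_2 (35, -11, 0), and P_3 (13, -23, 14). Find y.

-3

A normal to the plane is n = P_1P_2 × P_1P_3 = (860, -774, 688).
P_4 lies in the plane iff n · P_1P_4 = 0.
This gives (-774)y + (-2322) = 0, so y = -3.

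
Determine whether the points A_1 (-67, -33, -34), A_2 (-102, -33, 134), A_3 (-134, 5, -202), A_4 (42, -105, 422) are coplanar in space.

A normal to the plane through A_1, A_2, A_3 is n = A_1A_2 × A_1A_3 = (-6384, -17136, -1330).
The plane has equation n·P = 1038436. For A_4: n·A_4 = 969892.
969892 ≠ 1038436, so A_4 is off the plane.

No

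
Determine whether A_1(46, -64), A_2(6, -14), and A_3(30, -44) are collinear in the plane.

Yes

A_1A_2 = (-40, 50), A_1A_3 = (-16, 20).
Twice the signed area of △A_1A_2A_3 is (-40)(20) − (50)(-16) = 0.
The triangle is degenerate (zero area), so the points are collinear.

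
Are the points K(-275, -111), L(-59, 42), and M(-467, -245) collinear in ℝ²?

KL = (216, 153), KM = (-192, -134).
Twice the signed area of △KLM is (216)(-134) − (153)(-192) = 432.
The area is nonzero, so the three points are not collinear.

No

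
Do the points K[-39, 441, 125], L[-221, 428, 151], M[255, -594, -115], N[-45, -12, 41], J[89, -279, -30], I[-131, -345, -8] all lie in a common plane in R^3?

Yes

The plane through K, L, M has normal n = KL × KM = (30030, -36036, 192192) and equation n·P = 6960954.
Checking the remaining points: n·N = 6960954, n·J = 6960954, n·I = 6960954.
All equal 6960954, so all 6 points lie in one plane.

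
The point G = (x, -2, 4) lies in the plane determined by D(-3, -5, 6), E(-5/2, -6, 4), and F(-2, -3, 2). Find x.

Coplanarity requires DE · (DF × DG) = 0.
DE = (1/2, -1, -2), DF = (1, 2, -4); the triple product is linear in x with coefficient 8 and constant term 20.
Setting it to zero: x = -5/2.

-5/2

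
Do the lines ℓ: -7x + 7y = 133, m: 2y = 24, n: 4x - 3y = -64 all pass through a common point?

Lines aᵢx + bᵢy = cᵢ with pairwise distinct directions are concurrent exactly when det[aᵢ bᵢ cᵢ] = 0.
Here the determinant is 0.
It vanishes, so the lines are concurrent at (-7, 12).

Yes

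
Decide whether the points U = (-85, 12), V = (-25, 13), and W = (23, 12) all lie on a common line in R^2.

UV = (60, 1), UW = (108, 0).
If collinear, UW would be a scalar multiple of UV. But (60)·(0) ≠ (1)·(108) (difference -108), so they are not parallel; the points are not collinear.

No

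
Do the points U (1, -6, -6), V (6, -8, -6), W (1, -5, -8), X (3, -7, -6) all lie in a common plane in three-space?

With U as base: UV = (5, -2, 0), UW = (0, 1, -2), UX = (2, -1, 0).
UW × UX = (-2, -4, -2).
UV · (UW × UX) = -2.
Since -2 ≠ 0, the four points are not coplanar.

No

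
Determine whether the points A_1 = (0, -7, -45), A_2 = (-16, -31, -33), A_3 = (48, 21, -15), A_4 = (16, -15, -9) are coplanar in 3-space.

Yes

The four points are coplanar iff the 3×3 determinant with rows A_1A_2, A_1A_3, A_1A_4 is zero.
Rows: (-16, -24, 12), (48, 28, 30), (16, -8, 36).
Expanding along the first row: (-16)(1248) − (-24)(1248) + (12)(-832) = 0.
Zero determinant ⇒ coplanar.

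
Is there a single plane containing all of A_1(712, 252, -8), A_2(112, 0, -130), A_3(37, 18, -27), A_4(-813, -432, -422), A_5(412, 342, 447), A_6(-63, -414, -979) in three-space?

Yes

The plane through A_1, A_2, A_3 has normal n = A_1A_2 × A_1A_3 = (-23760, 70950, -29700) and equation n·P = 1199880.
Checking the remaining points: n·A_4 = 1199880, n·A_5 = 1199880, n·A_6 = 1199880.
All equal 1199880, so all 6 points lie in one plane.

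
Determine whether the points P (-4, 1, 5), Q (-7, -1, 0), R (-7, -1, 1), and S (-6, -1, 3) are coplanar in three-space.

With P as base: PQ = (-3, -2, -5), PR = (-3, -2, -4), PS = (-2, -2, -2).
PR × PS = (-4, 2, 2).
PQ · (PR × PS) = -2.
Since -2 ≠ 0, the four points are not coplanar.

No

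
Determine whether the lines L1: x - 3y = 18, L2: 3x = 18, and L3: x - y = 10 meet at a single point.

Yes

The three lines meet at one point iff the augmented coefficient matrix [aᵢ bᵢ cᵢ] has rank < 3, i.e. its determinant vanishes.
Here the determinant is 0.
It vanishes, so the lines are concurrent at (6, -4).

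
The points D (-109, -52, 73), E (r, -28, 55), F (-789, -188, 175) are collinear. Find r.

Direction DF = (-680, -136, 102). From the y-coordinate of E, the parameter along the line is τ = (-28 − (-52))/(-136) = -3/17.
Then r = (-109) + (-3/17)·(-680) = 11.

11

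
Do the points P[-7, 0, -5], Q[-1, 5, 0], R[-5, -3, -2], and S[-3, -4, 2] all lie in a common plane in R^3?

The four points are coplanar iff the 3×3 determinant with rows PQ, PR, PS is zero.
Rows: (6, 5, 5), (2, -3, 3), (4, -4, 7).
Expanding along the first row: (6)(-9) − (5)(2) + (5)(4) = -44.
Nonzero ⇒ not coplanar.

No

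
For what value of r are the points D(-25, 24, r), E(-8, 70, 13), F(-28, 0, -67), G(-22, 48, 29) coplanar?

Coplanarity ⇔ det[DE; DF; DG] = 0.
Expanding, this is linear in r: (540)r + (10260) = 0.
So r = -19.

-19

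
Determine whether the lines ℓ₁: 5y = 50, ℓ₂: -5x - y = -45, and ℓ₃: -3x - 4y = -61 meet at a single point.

Yes

Lines aᵢx + bᵢy = cᵢ with pairwise distinct directions are concurrent exactly when det[aᵢ bᵢ cᵢ] = 0.
Here the determinant is 0.
It vanishes, so the lines are concurrent at (7, 10).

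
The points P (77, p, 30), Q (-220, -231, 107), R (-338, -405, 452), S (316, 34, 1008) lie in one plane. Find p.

The points are coplanar iff PQ · (PR × PS) = 0.
Expanding, this is linear in p: (-291238)p + (11212663) = 0.
So p = 77/2.

77/2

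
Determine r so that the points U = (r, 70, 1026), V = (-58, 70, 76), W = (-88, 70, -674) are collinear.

-20

Collinearity requires UV × UW = 0; each component is linear in r.
The y-component gives (-750)r + (-15000) = 0, so r = -20.
The remaining components then also vanish.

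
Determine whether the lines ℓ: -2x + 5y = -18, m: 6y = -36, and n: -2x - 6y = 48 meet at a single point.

Yes

Intersecting ℓ and m: solving the 2×2 system gives (x, y) = (-6, -6).
Substitute into n: (-2)(-6) + (-6)(-6) = 48.
This equals 48, so (-6, -6) lies on all three lines and they are concurrent.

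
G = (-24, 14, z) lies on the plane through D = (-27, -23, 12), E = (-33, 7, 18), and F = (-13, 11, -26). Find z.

-3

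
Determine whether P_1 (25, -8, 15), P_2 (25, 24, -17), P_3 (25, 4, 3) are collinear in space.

P_1P_2 = (0, 32, -32), P_1P_3 = (0, 12, -12).
P_1P_2 × P_1P_3 = (0, 0, 0).
The cross product vanishes, so the three points are collinear.

Yes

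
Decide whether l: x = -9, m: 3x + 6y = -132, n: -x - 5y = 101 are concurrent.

No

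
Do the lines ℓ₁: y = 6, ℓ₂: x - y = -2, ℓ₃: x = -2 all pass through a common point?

No

Lines aᵢx + bᵢy = cᵢ with pairwise distinct directions are concurrent exactly when det[aᵢ bᵢ cᵢ] = 0.
Here the determinant is 6.
Nonzero, so no common point exists.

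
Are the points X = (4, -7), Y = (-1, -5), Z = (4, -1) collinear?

No

XY = (-5, 2), XZ = (0, 6).
Twice the signed area of △XYZ is (-5)(6) − (2)(0) = -30.
The area is nonzero, so the three points are not collinear.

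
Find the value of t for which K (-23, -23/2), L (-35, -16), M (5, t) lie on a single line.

Collinearity: (M − K) must be parallel to (L − K) = (-12, -9/2).
Cross-multiplying the components: (t − (-23/2))·(-12) = (28)·(-9/2).
Solving gives t = -1.

-1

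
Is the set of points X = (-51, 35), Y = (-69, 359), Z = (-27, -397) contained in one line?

Yes

XY = (-18, 324), XZ = (24, -432).
det[XY; XZ] = (-18)(-432) − (324)(24) = 0.
The determinant is zero, so the points are collinear.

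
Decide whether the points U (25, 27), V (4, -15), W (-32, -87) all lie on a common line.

UV = (-21, -42), UW = (-57, -114).
Checking proportionality: UW = 19/7·UV, so the vectors are parallel and the points are collinear.

Yes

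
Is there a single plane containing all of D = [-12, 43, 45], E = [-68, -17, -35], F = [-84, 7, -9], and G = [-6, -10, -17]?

Yes

The four points are coplanar iff the 3×3 determinant with rows DE, DF, DG is zero.
Rows: (-56, -60, -80), (-72, -36, -54), (6, -53, -62).
Expanding along the first row: (-56)(-630) − (-60)(4788) + (-80)(4032) = 0.
Zero determinant ⇒ coplanar.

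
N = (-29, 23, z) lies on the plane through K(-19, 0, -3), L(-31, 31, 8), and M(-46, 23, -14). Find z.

4

The plane through K, L, M has equation −594x − 429y + 561z = 9603.
Substituting N: (561)z + (7359) = 9603, so z = 4.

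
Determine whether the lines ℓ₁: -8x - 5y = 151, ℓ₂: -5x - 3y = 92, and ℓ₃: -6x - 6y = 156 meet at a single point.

Yes

The three lines meet at one point iff the augmented coefficient matrix [aᵢ bᵢ cᵢ] has rank < 3, i.e. its determinant vanishes.
Here the determinant is 0.
It vanishes, so the lines are concurrent at (-7, -19).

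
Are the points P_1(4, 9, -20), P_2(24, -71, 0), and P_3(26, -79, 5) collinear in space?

P_1P_2 = (20, -80, 20), P_1P_3 = (22, -88, 25).
P_1P_2 × P_1P_3 = (-240, -60, 0).
The cross product is nonzero, so the points do not lie on one line.

No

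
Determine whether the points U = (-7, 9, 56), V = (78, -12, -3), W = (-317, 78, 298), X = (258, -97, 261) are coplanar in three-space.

No

A normal to the plane through U, V, W is n = UV × UW = (-1011, -2280, -645).
The plane has equation n·P = -49563. For X: n·X = -208023.
-208023 ≠ -49563, so X is off the plane.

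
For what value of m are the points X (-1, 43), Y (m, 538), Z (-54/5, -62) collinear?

226/5

Collinearity: (Y − X) must be parallel to (Z − X) = (-49/5, -105).
Cross-multiplying the components: (m − (-1))·(-105) = (495)·(-49/5).
Solving gives m = 226/5.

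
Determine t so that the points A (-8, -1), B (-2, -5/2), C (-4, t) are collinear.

Collinearity: (C − A) must be parallel to (B − A) = (6, -3/2).
Cross-multiplying the components: (t − (-1))·(6) = (4)·(-3/2).
Solving gives t = -2.

-2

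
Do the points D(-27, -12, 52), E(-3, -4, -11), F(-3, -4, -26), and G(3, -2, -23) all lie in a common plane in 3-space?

Yes

The four points are coplanar iff the 3×3 determinant with rows DE, DF, DG is zero.
Rows: (24, 8, -63), (24, 8, -78), (30, 10, -75).
Expanding along the first row: (24)(180) − (8)(540) + (-63)(0) = 0.
Zero determinant ⇒ coplanar.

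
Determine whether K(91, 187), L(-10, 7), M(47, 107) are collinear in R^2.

KL = (-101, -180), KM = (-44, -80).
det[KL; KM] = (-101)(-80) − (-180)(-44) = 160.
The determinant is nonzero, so they are not collinear.

No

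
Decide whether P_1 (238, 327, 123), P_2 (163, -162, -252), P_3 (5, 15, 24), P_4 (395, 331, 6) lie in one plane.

A normal to the plane through P_1, P_2, P_3 is n = P_1P_2 × P_1P_3 = (-68589, 79950, -90537).
The plane has equation n·P = -1316583. For P_4: n·P_4 = -1172427.
-1172427 ≠ -1316583, so P_4 is off the plane.

No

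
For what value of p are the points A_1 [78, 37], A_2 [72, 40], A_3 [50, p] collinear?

Collinearity: (A_3 − A_1) must be parallel to (A_2 − A_1) = (-6, 3).
Cross-multiplying the components: (p − 37)·(-6) = (-28)·(3).
Solving gives p = 51.

51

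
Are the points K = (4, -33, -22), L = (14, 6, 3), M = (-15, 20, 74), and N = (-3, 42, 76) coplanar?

With K as base: KL = (10, 39, 25), KM = (-19, 53, 96), KN = (-7, 75, 98).
KM × KN = (-2006, 1190, -1054).
KL · (KM × KN) = 0.
The scalar triple product vanishes, so the four points are coplanar.

Yes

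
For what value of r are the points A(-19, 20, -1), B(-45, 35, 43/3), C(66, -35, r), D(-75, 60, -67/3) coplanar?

-9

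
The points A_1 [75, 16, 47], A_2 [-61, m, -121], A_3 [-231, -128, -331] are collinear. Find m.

Direction A_1A_3 = (-306, -144, -378). From the x-coordinate of A_2, the parameter along the line is τ = (-61 − 75)/(-306) = 4/9.
Then m = 16 + 4/9·(-144) = -48.

-48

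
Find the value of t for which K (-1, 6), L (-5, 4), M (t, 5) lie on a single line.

-3

The three points are collinear iff det[KL; KM] = 0.
This determinant is linear in t: (2)t + (6) = 0, so t = -3.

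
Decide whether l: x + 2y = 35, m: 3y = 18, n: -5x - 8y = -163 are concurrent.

Yes

The three lines meet at one point iff the augmented coefficient matrix [aᵢ bᵢ cᵢ] has rank < 3, i.e. its determinant vanishes.
Here the determinant is 0.
It vanishes, so the lines are concurrent at (23, 6).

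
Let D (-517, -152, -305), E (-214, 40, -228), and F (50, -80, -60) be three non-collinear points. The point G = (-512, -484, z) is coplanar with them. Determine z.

-186

The plane through D, E, F has equation 41496x − 30576y − 87048z = 9743760.
Substituting G: (-87048)z + (-6447168) = 9743760, so z = -186.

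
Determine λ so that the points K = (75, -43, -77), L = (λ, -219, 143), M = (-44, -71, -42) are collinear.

Collinearity requires KL × KM = 0; each component is linear in λ.
The y-component gives (-35)λ + (-23555) = 0, so λ = -673.
The remaining components then also vanish.

-673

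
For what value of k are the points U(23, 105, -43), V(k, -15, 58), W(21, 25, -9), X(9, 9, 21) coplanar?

-5

The points are coplanar iff UV · (UW × UX) = 0.
Expanding, this is linear in k: (-1856)k + (-9280) = 0.
So k = -5.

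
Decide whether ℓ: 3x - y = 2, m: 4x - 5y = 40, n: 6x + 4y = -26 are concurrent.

Lines aᵢx + bᵢy = cᵢ with pairwise distinct directions are concurrent exactly when det[aᵢ bᵢ cᵢ] = 0.
Here the determinant is -342.
Nonzero, so no common point exists.

No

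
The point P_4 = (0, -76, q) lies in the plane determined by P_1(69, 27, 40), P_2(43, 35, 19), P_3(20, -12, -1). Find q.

-19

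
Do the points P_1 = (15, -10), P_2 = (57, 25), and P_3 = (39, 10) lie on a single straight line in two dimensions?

P_1P_2 = (42, 35), P_1P_3 = (24, 20).
Twice the signed area of △P_1P_2P_3 is (42)(20) − (35)(24) = 0.
The triangle is degenerate (zero area), so the points are collinear.

Yes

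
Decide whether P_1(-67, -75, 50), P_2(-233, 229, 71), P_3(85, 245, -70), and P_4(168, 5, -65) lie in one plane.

With P_1 as base: P_1P_2 = (-166, 304, 21), P_1P_3 = (152, 320, -120), P_1P_4 = (235, 80, -115).
P_1P_3 × P_1P_4 = (-27200, -10720, -63040).
P_1P_2 · (P_1P_3 × P_1P_4) = -67520.
Since -67520 ≠ 0, the four points are not coplanar.

No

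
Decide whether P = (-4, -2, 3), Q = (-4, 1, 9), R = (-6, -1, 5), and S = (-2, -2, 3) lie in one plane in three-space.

With P as base: PQ = (0, 3, 6), PR = (-2, 1, 2), PS = (2, 0, 0).
PR × PS = (0, 4, -2).
PQ · (PR × PS) = 0.
The scalar triple product vanishes, so the four points are coplanar.

Yes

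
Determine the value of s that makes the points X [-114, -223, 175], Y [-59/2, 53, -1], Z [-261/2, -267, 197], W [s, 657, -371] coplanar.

163

The points are coplanar iff XY · (XZ × XW) = 0.
Expanding, this is linear in s: (-1672)s + (272536) = 0.
So s = 163.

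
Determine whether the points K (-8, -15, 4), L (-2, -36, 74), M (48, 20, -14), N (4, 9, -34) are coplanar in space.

With K as base: KL = (6, -21, 70), KM = (56, 35, -18), KN = (12, 24, -38).
KM × KN = (-898, 1912, 924).
KL · (KM × KN) = 19140.
Since 19140 ≠ 0, the four points are not coplanar.

No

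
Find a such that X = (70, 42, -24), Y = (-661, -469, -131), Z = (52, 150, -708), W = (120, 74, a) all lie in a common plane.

The points are coplanar iff XY · (XZ × XW) = 0.
Expanding, this is linear in a: (-88146)a + (0) = 0.
So a = 0.

0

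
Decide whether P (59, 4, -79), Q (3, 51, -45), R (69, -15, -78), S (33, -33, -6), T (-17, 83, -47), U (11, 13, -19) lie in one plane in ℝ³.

No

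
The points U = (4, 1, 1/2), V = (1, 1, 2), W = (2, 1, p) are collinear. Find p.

3/2

Collinearity requires UV × UW = 0; each component is linear in p.
The y-component gives (3)p + (-9/2) = 0, so p = 3/2.
The remaining components then also vanish.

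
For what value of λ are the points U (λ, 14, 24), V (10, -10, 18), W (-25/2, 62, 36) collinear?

Direction VW = (-45/2, 72, 18). From the y-coordinate of U, the parameter along the line is τ = (14 − (-10))/72 = 1/3.
Then λ = 10 + 1/3·(-45/2) = 5/2.

5/2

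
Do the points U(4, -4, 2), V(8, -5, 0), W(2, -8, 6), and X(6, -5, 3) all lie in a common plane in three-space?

No

The four points are coplanar iff the 3×3 determinant with rows UV, UW, UX is zero.
Rows: (4, -1, -2), (-2, -4, 4), (2, -1, 1).
Expanding along the first row: (4)(0) − (-1)(-10) + (-2)(10) = -30.
Nonzero ⇒ not coplanar.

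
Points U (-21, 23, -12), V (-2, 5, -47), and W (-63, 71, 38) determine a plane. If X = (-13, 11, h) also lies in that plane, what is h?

A normal to the plane is n = UV × UW = (780, 520, 156).
X lies in the plane iff n · UX = 0.
This gives (156)h + (1872) = 0, so h = -12.

-12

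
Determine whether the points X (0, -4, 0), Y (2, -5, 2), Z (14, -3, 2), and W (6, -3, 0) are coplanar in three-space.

Yes

A normal to the plane through X, Y, Z is n = XY × XZ = (-4, 24, 16).
The plane has equation n·P = -96. For W: n·W = -96.
Equal, so W lies in the plane and all four are coplanar.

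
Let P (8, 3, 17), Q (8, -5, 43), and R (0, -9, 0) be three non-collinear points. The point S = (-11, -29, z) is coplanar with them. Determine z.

The plane through P, Q, R has equation 448x − 208y − 64z = 1872.
Substituting S: (-64)z + (1104) = 1872, so z = -12.

-12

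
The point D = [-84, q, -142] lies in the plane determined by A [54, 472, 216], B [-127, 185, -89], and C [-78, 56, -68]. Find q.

-168

The plane through A, B, C has equation −45372x − 11144y + 37412z = 370936.
Substituting D: (-11144)q + (-1501256) = 370936, so q = -168.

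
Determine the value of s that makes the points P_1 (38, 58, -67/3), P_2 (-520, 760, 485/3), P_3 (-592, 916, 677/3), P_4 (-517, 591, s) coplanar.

59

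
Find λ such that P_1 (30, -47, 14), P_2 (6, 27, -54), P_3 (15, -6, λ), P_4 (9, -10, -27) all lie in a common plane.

-25

Coplanarity ⇔ det[P_1P_2; P_1P_3; P_1P_4] = 0.
Expanding, this is linear in λ: (-666)λ + (-16650) = 0.
So λ = -25.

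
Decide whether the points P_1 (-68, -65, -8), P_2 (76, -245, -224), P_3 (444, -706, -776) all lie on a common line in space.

No

P_1P_2 = (144, -180, -216), P_1P_3 = (512, -641, -768).
P_1P_2 × P_1P_3 = (-216, 0, -144).
The cross product is nonzero, so the points do not lie on one line.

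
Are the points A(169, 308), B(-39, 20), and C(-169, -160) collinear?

AB = (-208, -288), AC = (-338, -468).
Twice the signed area of △ABC is (-208)(-468) − (-288)(-338) = 0.
The triangle is degenerate (zero area), so the points are collinear.

Yes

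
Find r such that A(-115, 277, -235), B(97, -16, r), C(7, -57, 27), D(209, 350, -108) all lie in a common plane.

50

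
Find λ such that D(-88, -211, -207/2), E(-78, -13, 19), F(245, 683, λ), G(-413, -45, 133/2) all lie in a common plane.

The points are coplanar iff DE · (DF × DG) = 0.
Expanding, this is linear in λ: (-66010)λ + (25842915) = 0.
So λ = 783/2.

783/2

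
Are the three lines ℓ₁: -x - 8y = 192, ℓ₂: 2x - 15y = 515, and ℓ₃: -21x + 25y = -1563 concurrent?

Intersecting ℓ₁ and ℓ₂: solving the 2×2 system gives (x, y) = (40, -29).
Substitute into ℓ₃: (-21)(40) + (25)(-29) = -1565.
But ℓ₃ requires -1563 ≠ -1565, so the three lines have no common point.

No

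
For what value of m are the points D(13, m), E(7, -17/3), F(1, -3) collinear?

-25/3

The three points are collinear iff det[DE; DF] = 0.
This determinant is linear in m: (-6)m + (-50) = 0, so m = -25/3.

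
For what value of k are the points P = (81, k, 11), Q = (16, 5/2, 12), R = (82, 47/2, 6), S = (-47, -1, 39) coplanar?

The points are coplanar iff PQ · (PR × PS) = 0.
Expanding, this is linear in k: (1404)k + (-37908) = 0.
So k = 27.

27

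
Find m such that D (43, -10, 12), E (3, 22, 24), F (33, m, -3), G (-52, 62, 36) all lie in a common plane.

-18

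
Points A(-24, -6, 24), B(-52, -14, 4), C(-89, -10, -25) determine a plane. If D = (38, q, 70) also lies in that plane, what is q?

2

Coplanarity requires AB · (AC × AD) = 0.
AB = (-28, -8, -20), AC = (-65, -4, -49); the triple product is linear in q with coefficient -72 and constant term 144.
Setting it to zero: q = 2.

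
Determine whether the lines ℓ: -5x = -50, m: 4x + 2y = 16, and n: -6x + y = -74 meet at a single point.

No

Intersecting ℓ and m: solving the 2×2 system gives (x, y) = (10, -12).
Substitute into n: (-6)(10) + (1)(-12) = -72.
But n requires -74 ≠ -72, so the three lines have no common point.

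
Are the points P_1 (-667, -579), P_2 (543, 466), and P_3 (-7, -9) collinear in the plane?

P_1P_2 = (1210, 1045), P_1P_3 = (660, 570).
Twice the signed area of △P_1P_2P_3 is (1210)(570) − (1045)(660) = 0.
The triangle is degenerate (zero area), so the points are collinear.

Yes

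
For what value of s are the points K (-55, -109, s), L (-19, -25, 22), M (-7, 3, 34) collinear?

Collinearity requires KL × KM = 0; each component is linear in s.
The x-component gives (28)s + (392) = 0, so s = -14.
The remaining components then also vanish.

-14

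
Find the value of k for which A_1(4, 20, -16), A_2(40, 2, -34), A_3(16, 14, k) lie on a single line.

Direction A_1A_2 = (36, -18, -18). From the x-coordinate of A_3, the parameter along the line is τ = (16 − 4)/36 = 1/3.
Then k = (-16) + 1/3·(-18) = -22.

-22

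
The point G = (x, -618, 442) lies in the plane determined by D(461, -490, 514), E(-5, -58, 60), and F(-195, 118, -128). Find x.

589

Coplanarity requires DE · (DF × DG) = 0.
DE = (-466, 432, -454), DF = (-656, 608, -642); the triple product is linear in x with coefficient -1312 and constant term 772768.
Setting it to zero: x = 589.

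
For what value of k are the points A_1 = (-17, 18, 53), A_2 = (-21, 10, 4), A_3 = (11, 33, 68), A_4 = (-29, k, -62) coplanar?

Normal to plane A_1A_2A_3: n = (615, -1312, 164); plane equation n·P = -25379.
Requiring n·A_4 = -25379: (-1312)k + (-28003) = -25379.
So k = -2.

-2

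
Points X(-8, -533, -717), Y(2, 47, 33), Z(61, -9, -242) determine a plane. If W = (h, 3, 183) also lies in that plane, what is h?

A normal to the plane is n = XY × XZ = (-117500, 47000, -34780).
W lies in the plane iff n · XW = 0.
This gives (-117500)h + (-7050000) = 0, so h = -60.

-60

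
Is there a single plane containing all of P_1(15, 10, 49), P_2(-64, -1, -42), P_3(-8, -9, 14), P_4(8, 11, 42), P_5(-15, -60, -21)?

The plane through P_1, P_2, P_3 has normal n = P_1P_2 × P_1P_3 = (-1344, -672, 1248) and equation n·P = 34272.
Checking the remaining points: n·P_4 = 34272, n·P_5 = 34272.
All equal 34272, so all 5 points lie in one plane.

Yes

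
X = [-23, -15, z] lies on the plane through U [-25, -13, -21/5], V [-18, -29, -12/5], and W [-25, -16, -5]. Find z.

Coplanarity requires UV · (UW × UX) = 0.
UV = (7, -16, 9/5), UW = (0, -3, -4/5); the triple product is linear in z with coefficient -21 and constant term -63.
Setting it to zero: z = -3.

-3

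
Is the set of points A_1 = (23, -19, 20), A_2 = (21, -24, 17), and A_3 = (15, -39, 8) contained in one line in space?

A_1A_2 = (-2, -5, -3), A_1A_3 = (-8, -20, -12).
A_1A_2 × A_1A_3 = (0, 0, 0).
The cross product vanishes, so the three points are collinear.

Yes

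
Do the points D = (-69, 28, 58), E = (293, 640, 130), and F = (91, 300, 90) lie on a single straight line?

DE = (362, 612, 72), DF = (160, 272, 32).
Comparing components 3 and 1: (72)(160) − (362)(32) = -64 ≠ 0, so DE and DF are not parallel and the points are not collinear.

No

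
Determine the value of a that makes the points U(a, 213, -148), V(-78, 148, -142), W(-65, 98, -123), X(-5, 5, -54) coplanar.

The points are coplanar iff UV · (UW × UX) = 0.
Expanding, this is linear in a: (1683)a + (126225) = 0.
So a = -75.

-75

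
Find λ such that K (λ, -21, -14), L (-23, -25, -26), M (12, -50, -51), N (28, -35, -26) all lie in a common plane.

1

The points are coplanar iff KL · (KM × KN) = 0.
Expanding, this is linear in λ: (250)λ + (-250) = 0.
So λ = 1.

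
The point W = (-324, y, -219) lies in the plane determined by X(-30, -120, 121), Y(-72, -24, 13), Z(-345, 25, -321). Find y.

A normal to the plane is n = XY × XZ = (-26772, 15456, 24150).
W lies in the plane iff n · XW = 0.
This gives (15456)y + (1514688) = 0, so y = -98.

-98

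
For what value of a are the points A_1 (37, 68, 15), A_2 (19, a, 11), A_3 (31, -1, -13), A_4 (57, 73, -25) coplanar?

The points are coplanar iff A_1A_2 · (A_1A_3 × A_1A_4) = 0.
Expanding, this is linear in a: (-800)a + (-3200) = 0.
So a = -4.

-4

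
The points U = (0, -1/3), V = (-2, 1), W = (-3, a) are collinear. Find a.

5/3

The three points are collinear iff det[UV; UW] = 0.
This determinant is linear in a: (-2)a + (10/3) = 0, so a = 5/3.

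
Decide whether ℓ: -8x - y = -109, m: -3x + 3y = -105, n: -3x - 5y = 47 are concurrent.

Lines aᵢx + bᵢy = cᵢ with pairwise distinct directions are concurrent exactly when det[aᵢ bᵢ cᵢ] = 0.
Here the determinant is 0.
It vanishes, so the lines are concurrent at (16, -19).

Yes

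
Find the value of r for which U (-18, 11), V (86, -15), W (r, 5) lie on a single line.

6

Collinearity: (W − U) must be parallel to (V − U) = (104, -26).
Cross-multiplying the components: (r − (-18))·(-26) = (-6)·(104).
Solving gives r = 6.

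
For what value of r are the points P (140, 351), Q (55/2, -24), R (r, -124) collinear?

-5/2

The three points are collinear iff det[PQ; PR] = 0.
This determinant is linear in r: (375)r + (1875/2) = 0, so r = -5/2.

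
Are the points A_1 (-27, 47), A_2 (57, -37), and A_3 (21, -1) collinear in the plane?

A_1A_2 = (84, -84), A_1A_3 = (48, -48).
Checking proportionality: A_1A_3 = 4/7·A_1A_2, so the vectors are parallel and the points are collinear.

Yes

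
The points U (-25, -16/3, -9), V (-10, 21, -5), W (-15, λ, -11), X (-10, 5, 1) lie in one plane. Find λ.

74/3

Normal to plane UVX: n = (222, -90, -240); plane equation n·P = -2910.
Requiring n·W = -2910: (-90)λ + (-690) = -2910.
So λ = 74/3.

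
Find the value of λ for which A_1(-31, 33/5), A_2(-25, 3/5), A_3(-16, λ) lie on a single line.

The three points are collinear iff det[A_1A_2; A_1A_3] = 0.
This determinant is linear in λ: (6)λ + (252/5) = 0, so λ = -42/5.

-42/5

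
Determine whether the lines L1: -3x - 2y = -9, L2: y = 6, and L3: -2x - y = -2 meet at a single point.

The three lines meet at one point iff the augmented coefficient matrix [aᵢ bᵢ cᵢ] has rank < 3, i.e. its determinant vanishes.
Here the determinant is -6.
Nonzero, so no common point exists.

No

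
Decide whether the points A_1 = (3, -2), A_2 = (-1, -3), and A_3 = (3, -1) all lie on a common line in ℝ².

No

A_1A_2 = (-4, -1), A_1A_3 = (0, 1).
det[A_1A_2; A_1A_3] = (-4)(1) − (-1)(0) = -4.
The determinant is nonzero, so they are not collinear.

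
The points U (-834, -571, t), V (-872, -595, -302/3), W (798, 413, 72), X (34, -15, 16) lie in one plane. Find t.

The points are coplanar iff UV · (UW × UX) = 0.
Expanding, this is linear in t: (-55352)t + (-5313792) = 0.
So t = -96.

-96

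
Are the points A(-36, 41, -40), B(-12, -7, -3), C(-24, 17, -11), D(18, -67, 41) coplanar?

The four points are coplanar iff the 3×3 determinant with rows AB, AC, AD is zero.
Rows: (24, -48, 37), (12, -24, 29), (54, -108, 81).
Expanding along the first row: (24)(1188) − (-48)(-594) + (37)(0) = 0.
Zero determinant ⇒ coplanar.

Yes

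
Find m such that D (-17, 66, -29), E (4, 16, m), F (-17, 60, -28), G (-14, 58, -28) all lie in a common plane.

Normal to plane DFG: n = (2, 3, 18); plane equation n·P = -358.
Requiring n·E = -358: (18)m + (56) = -358.
So m = -23.

-23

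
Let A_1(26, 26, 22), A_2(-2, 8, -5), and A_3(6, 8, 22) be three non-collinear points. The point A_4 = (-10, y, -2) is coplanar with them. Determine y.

Coplanarity requires A_1A_2 · (A_1A_3 × A_1A_4) = 0.
A_1A_2 = (-28, -18, -27), A_1A_3 = (-20, -18, 0); the triple product is linear in y with coefficient 540 and constant term 0.
Setting it to zero: y = 0.

0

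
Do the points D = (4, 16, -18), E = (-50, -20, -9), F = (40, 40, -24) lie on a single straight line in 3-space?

DE = (-54, -36, 9), DF = (36, 24, -6).
DE × DF = (0, 0, 0).
The cross product vanishes, so the three points are collinear.

Yes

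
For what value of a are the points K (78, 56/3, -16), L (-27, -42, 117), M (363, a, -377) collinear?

550/3

Collinearity requires KL × KM = 0; each component is linear in a.
The x-component gives (-133)a + (73150/3) = 0, so a = 550/3.
The remaining components then also vanish.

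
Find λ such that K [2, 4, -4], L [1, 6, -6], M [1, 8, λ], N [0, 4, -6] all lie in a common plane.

-7

Coplanarity ⇔ det[KL; KM; KN] = 0.
Expanding, this is linear in λ: (-4)λ + (-28) = 0.
So λ = -7.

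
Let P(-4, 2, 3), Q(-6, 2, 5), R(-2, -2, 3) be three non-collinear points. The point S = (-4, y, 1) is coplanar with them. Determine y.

Coplanarity requires PQ · (PR × PS) = 0.
PQ = (-2, 0, 2), PR = (2, -4, 0); the triple product is linear in y with coefficient 4 and constant term -24.
Setting it to zero: y = 6.

6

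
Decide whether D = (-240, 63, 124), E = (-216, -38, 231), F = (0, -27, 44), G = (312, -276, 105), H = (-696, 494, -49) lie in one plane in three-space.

The plane through D, E, F has normal n = DE × DF = (17710, 27600, 22080) and equation n·P = 226320.
Checking the remaining points: n·G = 226320, n·H = 226320.
All equal 226320, so all 5 points lie in one plane.

Yes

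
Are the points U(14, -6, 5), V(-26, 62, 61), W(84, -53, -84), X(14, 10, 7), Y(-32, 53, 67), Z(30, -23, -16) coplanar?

The plane through U, V, W has normal n = UV × UW = (-3420, 360, -2880) and equation n·P = -64440.
Checking the remaining points: n·X = -64440, n·Y = -64440, n·Z = -64800.
Since n·Z = -64800 ≠ -64440, Z is off the plane and the points are not all coplanar.

No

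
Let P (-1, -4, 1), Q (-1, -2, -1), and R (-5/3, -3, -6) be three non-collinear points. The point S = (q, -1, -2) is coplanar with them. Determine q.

-1

Coplanarity requires PQ · (PR × PS) = 0.
PQ = (0, 2, -2), PR = (-2/3, 1, -7); the triple product is linear in q with coefficient -12 and constant term -12.
Setting it to zero: q = -1.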